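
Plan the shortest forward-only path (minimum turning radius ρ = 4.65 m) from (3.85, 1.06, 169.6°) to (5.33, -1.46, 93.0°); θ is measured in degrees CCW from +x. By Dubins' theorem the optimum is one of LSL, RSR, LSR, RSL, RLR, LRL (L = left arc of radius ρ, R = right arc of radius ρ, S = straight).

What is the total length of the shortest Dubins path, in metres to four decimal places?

Let ψ = atan2(Δy, Δx) = atan2(-2.52, 1.48) = -59.5742° be the start→goal bearing.
Normalize: d = |goal − start| / ρ = 2.922465/4.65 = 0.628487, α = (θ_start − ψ) mod 360° = 229.1742° = 3.999845 rad, β = (θ_goal − ψ) mod 360° = 152.5742° = 2.662922 rad.
Common terms: sin α = -0.756701, cos α = -0.653761, sin β = 0.460599, cos β = -0.887608, cos(α−β) = 0.231748, d² = 0.394996. Work in radians in the unit-radius frame; every candidate has L = ρ·(t + p + q).
LSL: p² = 2 + d² − 2cos(α−β) + 2d(sin α − sin β) = 0.401385; p = √p² = 0.633550; φ = atan2(cos β − cos α, d + sin α − sin β) = -2.763546 rad; t = (φ − α) mod 2π = 5.802980 rad, q = (β − φ) mod 2π = 5.426468 rad → L = 4.65·(5.802980 + 0.633550 + 5.426468) = 4.65·11.862998 = 55.162942 m
RSR: p² = 2 + d² − 2cos(α−β) + 2d(sin β − sin α) = 3.461615; p = √p² = 1.860542; φ = atan2(cos α − cos β, d − sin α + sin β) = 0.126021 rad; t = (α − φ) mod 2π = 3.873824 rad, q = (φ − β) mod 2π = 3.746284 rad → L = 4.65·(3.873824 + 1.860542 + 3.746284) = 4.65·9.480649 = 44.085018 m
LSR: p² = d² − 2 + 2cos(α−β) + 2d(sin α + sin β) = -1.513700 < 0 → infeasible
RSL: p² = d² − 2 + 2cos(α−β) − 2d(sin α + sin β) = -0.769316 < 0 → infeasible
RLR: c = (6 − d² + 2cos(α−β) + 2d(sin α − sin β))/8 = 0.567298; p = 2π − arccos c = 5.315610 rad; φ = atan2(cos α − cos β, d − sin α + sin β) = 0.126021 rad; t = (α − φ + p/2) mod 2π = 0.248444 rad, q = (α − β − t + p) mod 2π = 0.120904 rad → L = 4.65·(0.248444 + 5.315610 + 0.120904) = 4.65·5.684957 = 26.435052 m
LRL: c = (6 − d² + 2cos(α−β) − 2d(sin α − sin β))/8 = 0.949827; p = 2π − arccos c = 5.965071 rad; φ = atan2(cos β − cos α, d + sin α − sin β) = -2.763546 rad; t = (φ − α + p/2) mod 2π = 2.502330 rad, q = (β − α − t + p) mod 2π = 2.125818 rad → L = 4.65·(2.502330 + 5.965071 + 2.125818) = 4.65·10.593219 = 49.258470 m
Shortest: RLR with L = 26.435052 m ≈ 26.4351 m

26.4351 m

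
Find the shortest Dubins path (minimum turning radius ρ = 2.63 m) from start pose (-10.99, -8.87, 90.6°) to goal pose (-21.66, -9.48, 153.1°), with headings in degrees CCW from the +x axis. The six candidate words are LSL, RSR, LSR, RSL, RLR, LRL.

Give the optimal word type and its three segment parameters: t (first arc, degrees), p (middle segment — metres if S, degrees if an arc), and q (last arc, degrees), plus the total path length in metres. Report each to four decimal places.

Let ψ = atan2(Δy, Δx) = atan2(-0.61, -10.67) = -176.7280° be the start→goal bearing.
Normalize: d = |goal − start| / ρ = 10.687423/2.63 = 4.063659, α = (θ_start − ψ) mod 360° = 267.3280° = 4.665753 rad, β = (θ_goal − ψ) mod 360° = 329.8280° = 5.756584 rad.
Common terms: sin α = -0.998913, cos α = -0.046619, sin β = -0.502598, cos β = 0.864520, cos(α−β) = 0.461749, d² = 16.513322. Work in radians in the unit-radius frame; every candidate has L = ρ·(t + p + q).
LSL: p² = 2 + d² − 2cos(α−β) + 2d(sin α − sin β) = 13.556116; p = √p² = 3.681863; φ = atan2(cos β − cos α, d + sin α − sin β) = 0.250065 rad; t = (φ − α) mod 2π = 1.867497 rad, q = (β − φ) mod 2π = 5.506519 rad → L = 2.63·(1.867497 + 3.681863 + 5.506519) = 2.63·11.055879 = 29.076962 m
RSR: p² = 2 + d² − 2cos(α−β) + 2d(sin β − sin α) = 21.623535; p = √p² = 4.650111; φ = atan2(cos α − cos β, d − sin α + sin β) = -0.197215 rad; t = (α − φ) mod 2π = 4.862969 rad, q = (φ − β) mod 2π = 0.329386 rad → L = 2.63·(4.862969 + 4.650111 + 0.329386) = 2.63·9.842466 = 25.885685 m
LSR: p² = d² − 2 + 2cos(α−β) + 2d(sin α + sin β) = 3.233567; p = √p² = 1.798212; φ = atan2(−cos α − cos β, d + sin α + sin β) − atan2(−2, p) = 0.529476 rad; t = (φ − α) mod 2π = 2.146907 rad, q = (φ − β) mod 2π = 1.056077 rad → L = 2.63·(2.146907 + 1.798212 + 1.056077) = 2.63·5.001196 = 13.153146 m
RSL: p² = d² − 2 + 2cos(α−β) − 2d(sin α + sin β) = 27.640073; p = √p² = 5.257383; φ = atan2(cos α + cos β, d − sin α − sin β) − atan2(2, p) = -0.217588 rad; t = (α − φ) mod 2π = 4.883342 rad, q = (β − φ) mod 2π = 5.974173 rad → L = 2.63·(4.883342 + 5.257383 + 5.974173) = 2.63·16.114897 = 42.382180 m
RLR: c = (6 − d² + 2cos(α−β) + 2d(sin α − sin β))/8 = -1.702942, |c| > 1 → infeasible
LRL: c = (6 − d² + 2cos(α−β) − 2d(sin α − sin β))/8 = -0.694514; p = 2π − arccos c = 3.944644 rad; φ = atan2(cos β − cos α, d + sin α − sin β) = 0.250065 rad; t = (φ − α + p/2) mod 2π = 3.839819 rad, q = (β − α − t + p) mod 2π = 1.195656 rad → L = 2.63·(3.839819 + 3.944644 + 1.195656) = 2.63·8.980119 = 23.617713 m
Shortest: LSR with L = 13.153146 m ≈ 13.1531 m
Convert LSR to answer units (arcs ×180/π): t = 2.146907·180/π = 123.0087°, p = ρ·p = 2.63·1.798212 = 4.7293 m, q = 1.056077·180/π = 60.5087°, L = 13.1531 m.

LSR: t = 123.0087°, p = 4.7293 m, q = 60.5087°, L = 13.1531 m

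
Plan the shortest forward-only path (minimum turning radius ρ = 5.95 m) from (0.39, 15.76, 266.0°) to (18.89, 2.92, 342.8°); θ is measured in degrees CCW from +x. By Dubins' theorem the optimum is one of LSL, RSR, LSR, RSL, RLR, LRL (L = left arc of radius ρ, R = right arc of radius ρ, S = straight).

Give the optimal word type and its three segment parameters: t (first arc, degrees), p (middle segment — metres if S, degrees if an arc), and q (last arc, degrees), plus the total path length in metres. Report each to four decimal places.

Let ψ = atan2(Δy, Δx) = atan2(-12.84, 18.50) = -34.7627° be the start→goal bearing.
Normalize: d = |goal − start| / ρ = 22.519227/5.95 = 3.784744, α = (θ_start − ψ) mod 360° = 300.7627° = 5.249300 rad, β = (θ_goal − ψ) mod 360° = 17.5627° = 0.306528 rad.
Common terms: sin α = -0.859293, cos α = 0.511484, sin β = 0.301750, cos β = 0.953387, cos(α−β) = 0.228351, d² = 14.324288. Work in radians in the unit-radius frame; every candidate has L = ρ·(t + p + q).
LSL: p² = 2 + d² − 2cos(α−β) + 2d(sin α − sin β) = 7.079088; p = √p² = 2.660655; φ = atan2(cos β − cos α, d + sin α − sin β) = 0.166861 rad; t = (φ − α) mod 2π = 1.200746 rad, q = (β − φ) mod 2π = 0.139666 rad → L = 5.95·(1.200746 + 2.660655 + 0.139666) = 5.95·4.001068 = 23.806357 m
RSR: p² = 2 + d² − 2cos(α−β) + 2d(sin β − sin α) = 24.656085; p = √p² = 4.965489; φ = atan2(cos α − cos β, d − sin α + sin β) = -0.089113 rad; t = (α − φ) mod 2π = 5.338413 rad, q = (φ − β) mod 2π = 5.887545 rad → L = 5.95·(5.338413 + 4.965489 + 5.887545) = 5.95·16.191447 = 96.339110 m
LSR: p² = d² − 2 + 2cos(α−β) + 2d(sin α + sin β) = 8.560676; p = √p² = 2.925863; φ = atan2(−cos α − cos β, d + sin α + sin β) − atan2(−2, p) = 0.173502 rad; t = (φ − α) mod 2π = 1.207388 rad, q = (φ − β) mod 2π = 6.150160 rad → L = 5.95·(1.207388 + 2.925863 + 6.150160) = 5.95·10.283411 = 61.186295 m
RSL: p² = d² − 2 + 2cos(α−β) − 2d(sin α + sin β) = 17.001303; p = √p² = 4.123264; φ = atan2(cos α + cos β, d − sin α − sin β) − atan2(2, p) = -0.126257 rad; t = (α − φ) mod 2π = 5.375557 rad, q = (β − φ) mod 2π = 0.432785 rad → L = 5.95·(5.375557 + 4.123264 + 0.432785) = 5.95·9.931605 = 59.093052 m
RLR: c = (6 − d² + 2cos(α−β) + 2d(sin α − sin β))/8 = -2.082011, |c| > 1 → infeasible
LRL: c = (6 − d² + 2cos(α−β) − 2d(sin α − sin β))/8 = 0.115114; p = 2π − arccos c = 4.827759 rad; φ = atan2(cos β − cos α, d + sin α − sin β) = 0.166861 rad; t = (φ − α + p/2) mod 2π = 3.614626 rad, q = (β − α − t + p) mod 2π = 2.553546 rad → L = 5.95·(3.614626 + 4.827759 + 2.553546) = 5.95·10.995930 = 65.425786 m
Shortest: LSL with L = 23.806357 m ≈ 23.8064 m
Convert LSL to answer units (arcs ×180/π): t = 1.200746·180/π = 68.7977°, p = ρ·p = 5.95·2.660655 = 15.8309 m, q = 0.139666·180/π = 8.0023°, L = 23.8064 m.

LSL: t = 68.7977°, p = 15.8309 m, q = 8.0023°, L = 23.8064 m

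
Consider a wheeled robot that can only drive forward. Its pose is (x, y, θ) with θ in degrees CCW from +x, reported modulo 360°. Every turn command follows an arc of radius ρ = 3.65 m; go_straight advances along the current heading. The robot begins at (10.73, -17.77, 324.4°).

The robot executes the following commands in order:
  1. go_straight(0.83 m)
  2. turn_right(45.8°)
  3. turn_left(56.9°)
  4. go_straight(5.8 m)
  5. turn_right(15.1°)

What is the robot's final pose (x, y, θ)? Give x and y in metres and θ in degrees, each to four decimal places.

set_pose: (x, y, θ) = (10.7300, -17.7700, 324.4000°), ρ = 3.65
go_straight(0.83): x += 0.83·cos θ, y += 0.83·sin θ → (11.4049, -18.2532, 324.4000°)
turn_right(45.8°): centre at ρ to the right, rotate −45.8° → (12.8891, -20.6752, 278.6000°)
turn_left(56.9°): centre at ρ to the left, rotate +56.9° → (14.9844, -23.4507, 335.5000°)
go_straight(5.8): x += 5.8·cos θ, y += 5.8·sin θ → (20.2622, -25.8560, 335.5000°)
turn_right(15.1°): centre at ρ to the right, rotate −15.1° → (21.0752, -26.3649, 320.4000°)

(21.0752, -26.3649, 320.4000°)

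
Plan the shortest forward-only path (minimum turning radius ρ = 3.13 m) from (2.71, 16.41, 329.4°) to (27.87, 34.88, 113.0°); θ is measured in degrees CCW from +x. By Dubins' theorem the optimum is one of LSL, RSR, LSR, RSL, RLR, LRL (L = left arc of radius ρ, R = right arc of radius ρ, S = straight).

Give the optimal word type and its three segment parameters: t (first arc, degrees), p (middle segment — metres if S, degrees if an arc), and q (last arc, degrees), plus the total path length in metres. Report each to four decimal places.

LSL: t = 65.7275°, p = 25.2918 m, q = 77.8725°, L = 33.1365 m

Let ψ = atan2(Δy, Δx) = atan2(18.47, 25.16) = 36.2825° be the start→goal bearing.
Normalize: d = |goal − start| / ρ = 31.211640/3.13 = 9.971770, α = (θ_start − ψ) mod 360° = 293.1175° = 5.115866 rad, β = (θ_goal − ψ) mod 360° = 76.7175° = 1.338974 rad.
Common terms: sin α = -0.919701, cos α = 0.392619, sin β = 0.973249, cos β = 0.229752, cos(α−β) = -0.804894, d² = 99.436199. Work in radians in the unit-radius frame; every candidate has L = ρ·(t + p + q).
LSL: p² = 2 + d² − 2cos(α−β) + 2d(sin α − sin β) = 65.293850; p = √p² = 8.080461; φ = atan2(cos β − cos α, d + sin α − sin β) = -0.020157 rad; t = (φ − α) mod 2π = 1.147162 rad, q = (β − φ) mod 2π = 1.359131 rad → L = 3.13·(1.147162 + 8.080461 + 1.359131) = 3.13·10.586754 = 33.136540 m
RSR: p² = 2 + d² − 2cos(α−β) + 2d(sin β − sin α) = 140.798123; p = √p² = 11.865838; φ = atan2(cos α − cos β, d − sin α + sin β) = 0.013726 rad; t = (α − φ) mod 2π = 5.102140 rad, q = (φ − β) mod 2π = 4.957938 rad → L = 3.13·(5.102140 + 11.865838 + 4.957938) = 3.13·21.925916 = 68.628118 m
LSR: p² = d² − 2 + 2cos(α−β) + 2d(sin α + sin β) = 96.894347; p = √p² = 9.843493; φ = atan2(−cos α − cos β, d + sin α + sin β) − atan2(−2, p) = 0.138451 rad; t = (φ − α) mod 2π = 1.305770 rad, q = (φ − β) mod 2π = 5.082663 rad → L = 3.13·(1.305770 + 9.843493 + 5.082663) = 3.13·16.231925 = 50.805926 m
RSL: p² = d² − 2 + 2cos(α−β) − 2d(sin α + sin β) = 94.758476; p = √p² = 9.734397; φ = atan2(cos α + cos β, d − sin α − sin β) − atan2(2, p) = -0.139969 rad; t = (α − φ) mod 2π = 5.255835 rad, q = (β − φ) mod 2π = 1.478943 rad → L = 3.13·(5.255835 + 9.734397 + 1.478943) = 3.13·16.469175 = 51.548517 m
RLR: c = (6 − d² + 2cos(α−β) + 2d(sin α − sin β))/8 = -16.599765, |c| > 1 → infeasible
LRL: c = (6 − d² + 2cos(α−β) − 2d(sin α − sin β))/8 = -7.161731, |c| > 1 → infeasible
Shortest: LSL with L = 33.136540 m ≈ 33.1365 m
Convert LSL to answer units (arcs ×180/π): t = 1.147162·180/π = 65.7275°, p = ρ·p = 3.13·8.080461 = 25.2918 m, q = 1.359131·180/π = 77.8725°, L = 33.1365 m.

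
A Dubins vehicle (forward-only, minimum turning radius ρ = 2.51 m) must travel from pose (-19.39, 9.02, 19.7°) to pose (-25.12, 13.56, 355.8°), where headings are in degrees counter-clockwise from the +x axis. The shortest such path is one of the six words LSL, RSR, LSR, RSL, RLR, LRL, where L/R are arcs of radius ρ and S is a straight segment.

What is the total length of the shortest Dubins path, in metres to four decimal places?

Let ψ = atan2(Δy, Δx) = atan2(4.54, -5.73) = 141.6095° be the start→goal bearing.
Normalize: d = |goal − start| / ρ = 7.310575/2.51 = 2.912579, α = (θ_start − ψ) mod 360° = 238.0905° = 4.155464 rad, β = (θ_goal − ψ) mod 360° = 214.1905° = 3.738330 rad.
Common terms: sin α = -0.848884, cos α = -0.528579, sin β = -0.561947, cos β = -0.827173, cos(α−β) = 0.914254, d² = 8.483119. Work in radians in the unit-radius frame; every candidate has L = ρ·(t + p + q).
LSL: p² = 2 + d² − 2cos(α−β) + 2d(sin α − sin β) = 6.983154; p = √p² = 2.642566; φ = atan2(cos β − cos α, d + sin α − sin β) = -0.113236 rad; t = (φ − α) mod 2π = 2.014486 rad, q = (β − φ) mod 2π = 3.851566 rad → L = 2.51·(2.014486 + 2.642566 + 3.851566) = 2.51·8.508617 = 21.356630 m
RSR: p² = 2 + d² − 2cos(α−β) + 2d(sin β − sin α) = 10.326069; p = √p² = 3.213420; φ = atan2(cos α − cos β, d − sin α + sin β) = 0.093055 rad; t = (α − φ) mod 2π = 4.062408 rad, q = (φ − β) mod 2π = 2.637911 rad → L = 2.51·(4.062408 + 3.213420 + 2.637911) = 2.51·9.913739 = 24.883485 m
LSR: p² = d² − 2 + 2cos(α−β) + 2d(sin α + sin β) = 0.093313; p = √p² = 0.305471; φ = atan2(−cos α − cos β, d + sin α + sin β) − atan2(−2, p) = 2.153582 rad; t = (φ − α) mod 2π = 4.281304 rad, q = (φ − β) mod 2π = 4.698438 rad → L = 2.51·(4.281304 + 0.305471 + 4.698438) = 2.51·9.285213 = 23.305884 m
RSL: p² = d² − 2 + 2cos(α−β) − 2d(sin α + sin β) = 16.529942; p = √p² = 4.065703; φ = atan2(cos α + cos β, d − sin α − sin β) − atan2(2, p) = -0.761035 rad; t = (α − φ) mod 2π = 4.916498 rad, q = (β − φ) mod 2π = 4.499365 rad → L = 2.51·(4.916498 + 4.065703 + 4.499365) = 2.51·13.481566 = 33.838731 m
RLR: c = (6 − d² + 2cos(α−β) + 2d(sin α − sin β))/8 = -0.290759; p = 2π − arccos c = 4.417369 rad; φ = atan2(cos α − cos β, d − sin α + sin β) = 0.093055 rad; t = (α − φ + p/2) mod 2π = 6.271093 rad, q = (α − β − t + p) mod 2π = 4.846595 rad → L = 2.51·(6.271093 + 4.417369 + 4.846595) = 2.51·15.535058 = 38.992995 m
LRL: c = (6 − d² + 2cos(α−β) − 2d(sin α − sin β))/8 = 0.127106; p = 2π − arccos c = 4.839840 rad; φ = atan2(cos β − cos α, d + sin α − sin β) = -0.113236 rad; t = (φ − α + p/2) mod 2π = 4.434405 rad, q = (β − α − t + p) mod 2π = 6.271486 rad → L = 2.51·(4.434405 + 4.839840 + 6.271486) = 2.51·15.545731 = 39.019784 m
Shortest: LSL with L = 21.356630 m ≈ 21.3566 m

21.3566 m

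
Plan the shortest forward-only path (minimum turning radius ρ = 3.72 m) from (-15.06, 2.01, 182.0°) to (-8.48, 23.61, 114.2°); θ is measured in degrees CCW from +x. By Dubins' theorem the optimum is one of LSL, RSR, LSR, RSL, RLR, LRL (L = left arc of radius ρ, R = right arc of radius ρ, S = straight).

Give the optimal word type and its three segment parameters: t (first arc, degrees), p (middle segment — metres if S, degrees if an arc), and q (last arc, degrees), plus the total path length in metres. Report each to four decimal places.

RSL: t = 129.9349°, p = 14.9402 m, q = 62.1349°, L = 27.4106 m

Let ψ = atan2(Δy, Δx) = atan2(21.60, 6.58) = 73.0577° be the start→goal bearing.
Normalize: d = |goal − start| / ρ = 22.580000/3.72 = 6.069892, α = (θ_start − ψ) mod 360° = 108.9423° = 1.901402 rad, β = (θ_goal − ψ) mod 360° = 41.1423° = 0.718068 rad.
Common terms: sin α = 0.945846, cos α = -0.324616, sin β = 0.657931, cos β = 0.753078, cos(α−β) = 0.377841, d² = 36.843595. Work in radians in the unit-radius frame; every candidate has L = ρ·(t + p + q).
LSL: p² = 2 + d² − 2cos(α−β) + 2d(sin α − sin β) = 41.583136; p = √p² = 6.448499; φ = atan2(cos β − cos α, d + sin α − sin β) = 0.167911 rad; t = (φ − α) mod 2π = 4.549695 rad, q = (β − φ) mod 2π = 0.550157 rad → L = 3.72·(4.549695 + 6.448499 + 0.550157) = 3.72·11.548351 = 42.959865 m
RSR: p² = 2 + d² − 2cos(α−β) + 2d(sin β − sin α) = 34.592690; p = √p² = 5.881555; φ = atan2(cos α − cos β, d − sin α + sin β) = -0.184274 rad; t = (α − φ) mod 2π = 2.085676 rad, q = (φ − β) mod 2π = 5.380843 rad → L = 3.72·(2.085676 + 5.881555 + 5.380843) = 3.72·13.348074 = 49.654834 m
LSR: p² = d² − 2 + 2cos(α−β) + 2d(sin α + sin β) = 55.068788; p = √p² = 7.420835; φ = atan2(−cos α − cos β, d + sin α + sin β) − atan2(−2, p) = 0.207479 rad; t = (φ − α) mod 2π = 4.589263 rad, q = (φ − β) mod 2π = 5.772596 rad → L = 3.72·(4.589263 + 7.420835 + 5.772596) = 3.72·17.782693 = 66.151619 m
RSL: p² = d² − 2 + 2cos(α−β) − 2d(sin α + sin β) = 16.129765; p = √p² = 4.016188; φ = atan2(cos α + cos β, d − sin α − sin β) − atan2(2, p) = -0.366391 rad; t = (α − φ) mod 2π = 2.267792 rad, q = (β − φ) mod 2π = 1.084459 rad → L = 3.72·(2.267792 + 4.016188 + 1.084459) = 3.72·7.368439 = 27.410593 m
RLR: c = (6 − d² + 2cos(α−β) + 2d(sin α − sin β))/8 = -3.324086, |c| > 1 → infeasible
LRL: c = (6 − d² + 2cos(α−β) − 2d(sin α − sin β))/8 = -4.197892, |c| > 1 → infeasible
Shortest: RSL with L = 27.410593 m ≈ 27.4106 m
Convert RSL to answer units (arcs ×180/π): t = 2.267792·180/π = 129.9349°, p = ρ·p = 3.72·4.016188 = 14.9402 m, q = 1.084459·180/π = 62.1349°, L = 27.4106 m.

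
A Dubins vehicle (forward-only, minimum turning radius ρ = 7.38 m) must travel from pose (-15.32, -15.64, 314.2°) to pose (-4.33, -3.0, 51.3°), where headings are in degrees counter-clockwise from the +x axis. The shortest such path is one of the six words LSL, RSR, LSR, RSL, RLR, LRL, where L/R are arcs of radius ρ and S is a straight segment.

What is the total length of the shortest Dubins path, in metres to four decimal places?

49.0966 m

Let ψ = atan2(Δy, Δx) = atan2(12.64, 10.99) = 48.9943° be the start→goal bearing.
Normalize: d = |goal − start| / ρ = 16.749618/7.38 = 2.269596, α = (θ_start − ψ) mod 360° = 265.2057° = 4.628713 rad, β = (θ_goal − ψ) mod 360° = 2.3057° = 0.040242 rad.
Common terms: sin α = -0.996501, cos α = -0.083578, sin β = 0.040232, cos β = 0.999190, cos(α−β) = -0.123601, d² = 5.151066. Work in radians in the unit-radius frame; every candidate has L = ρ·(t + p + q).
LSL: p² = 2 + d² − 2cos(α−β) + 2d(sin α − sin β) = 2.692340; p = √p² = 1.640835; φ = atan2(cos β − cos α, d + sin α − sin β) = 0.720671 rad; t = (φ − α) mod 2π = 2.375143 rad, q = (β − φ) mod 2π = 5.602757 rad → L = 7.38·(2.375143 + 1.640835 + 5.602757) = 7.38·9.618735 = 70.986265 m
RSR: p² = 2 + d² − 2cos(α−β) + 2d(sin β − sin α) = 12.104197; p = √p² = 3.479109; φ = atan2(cos α − cos β, d − sin α + sin β) = -0.316477 rad; t = (α − φ) mod 2π = 4.945190 rad, q = (φ − β) mod 2π = 5.926466 rad → L = 7.38·(4.945190 + 3.479109 + 5.926466) = 7.38·14.350765 = 105.908643 m
LSR: p² = d² − 2 + 2cos(α−β) + 2d(sin α + sin β) = -1.436829 < 0 → infeasible
RSL: p² = d² − 2 + 2cos(α−β) − 2d(sin α + sin β) = 7.244554; p = √p² = 2.691571; φ = atan2(cos α + cos β, d − sin α − sin β) − atan2(2, p) = -0.362484 rad; t = (α − φ) mod 2π = 4.991197 rad, q = (β − φ) mod 2π = 0.402727 rad → L = 7.38·(4.991197 + 2.691571 + 0.402727) = 7.38·8.085495 = 59.670950 m
RLR: c = (6 − d² + 2cos(α−β) + 2d(sin α − sin β))/8 = -0.513025; p = 2π − arccos c = 4.173684 rad; φ = atan2(cos α − cos β, d − sin α + sin β) = -0.316477 rad; t = (α − φ + p/2) mod 2π = 0.748846 rad, q = (α − β − t + p) mod 2π = 1.730123 rad → L = 7.38·(0.748846 + 4.173684 + 1.730123) = 7.38·6.652654 = 49.096584 m
LRL: c = (6 − d² + 2cos(α−β) − 2d(sin α − sin β))/8 = 0.663458; p = 2π − arccos c = 5.437819 rad; φ = atan2(cos β − cos α, d + sin α − sin β) = 0.720671 rad; t = (φ − α + p/2) mod 2π = 5.094053 rad, q = (β − α − t + p) mod 2π = 2.038481 rad → L = 7.38·(5.094053 + 5.437819 + 2.038481) = 7.38·12.570353 = 92.769208 m
Shortest: RLR with L = 49.096584 m ≈ 49.0966 m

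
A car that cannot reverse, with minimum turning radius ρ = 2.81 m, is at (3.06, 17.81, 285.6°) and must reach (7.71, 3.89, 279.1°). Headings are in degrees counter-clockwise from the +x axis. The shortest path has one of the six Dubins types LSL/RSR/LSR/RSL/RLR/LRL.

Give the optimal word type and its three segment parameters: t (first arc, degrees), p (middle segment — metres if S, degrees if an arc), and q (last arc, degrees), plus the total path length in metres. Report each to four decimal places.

Let ψ = atan2(Δy, Δx) = atan2(-13.92, 4.65) = -71.5280° be the start→goal bearing.
Normalize: d = |goal − start| / ρ = 14.676134/2.81 = 5.222823, α = (θ_start − ψ) mod 360° = 357.1280° = 6.233060 rad, β = (θ_goal − ψ) mod 360° = 350.6280° = 6.119613 rad.
Common terms: sin α = -0.050105, cos α = 0.998744, sin β = -0.162844, cos β = 0.986652, cos(α−β) = 0.993572, d² = 27.277884. Work in radians in the unit-radius frame; every candidate has L = ρ·(t + p + q).
LSL: p² = 2 + d² − 2cos(α−β) + 2d(sin α − sin β) = 28.468372; p = √p² = 5.335576; φ = atan2(cos β − cos α, d + sin α − sin β) = -0.002266 rad; t = (φ − α) mod 2π = 0.047859 rad, q = (β − φ) mod 2π = 6.121880 rad → L = 2.81·(0.047859 + 5.335576 + 6.121880) = 2.81·11.505315 = 32.329935 m
RSR: p² = 2 + d² − 2cos(α−β) + 2d(sin β − sin α) = 26.113109; p = √p² = 5.110099; φ = atan2(cos α − cos β, d − sin α + sin β) = 0.002366 rad; t = (α − φ) mod 2π = 6.230693 rad, q = (φ − β) mod 2π = 0.165938 rad → L = 2.81·(6.230693 + 5.110099 + 0.165938) = 2.81·11.506730 = 32.333913 m
LSR: p² = d² − 2 + 2cos(α−β) + 2d(sin α + sin β) = 25.040646; p = √p² = 5.004063; φ = atan2(−cos α − cos β, d + sin α + sin β) − atan2(−2, p) = 0.002917 rad; t = (φ − α) mod 2π = 0.053042 rad, q = (φ − β) mod 2π = 0.166489 rad → L = 2.81·(0.053042 + 5.004063 + 0.166489) = 2.81·5.223594 = 14.678299 m
RSL: p² = d² − 2 + 2cos(α−β) − 2d(sin α + sin β) = 29.489409; p = √p² = 5.430415; φ = atan2(cos α + cos β, d − sin α − sin β) − atan2(2, p) = -0.002688 rad; t = (α − φ) mod 2π = 6.235748 rad, q = (β − φ) mod 2π = 6.122301 rad → L = 2.81·(6.235748 + 5.430415 + 6.122301) = 2.81·17.788464 = 49.985584 m
RLR: c = (6 − d² + 2cos(α−β) + 2d(sin α − sin β))/8 = -2.264139, |c| > 1 → infeasible
LRL: c = (6 − d² + 2cos(α−β) − 2d(sin α − sin β))/8 = -2.558546, |c| > 1 → infeasible
Shortest: LSR with L = 14.678299 m ≈ 14.6783 m
Convert LSR to answer units (arcs ×180/π): t = 0.053042·180/π = 3.0391°, p = ρ·p = 2.81·5.004063 = 14.0614 m, q = 0.166489·180/π = 9.5391°, L = 14.6783 m.

LSR: t = 3.0391°, p = 14.0614 m, q = 9.5391°, L = 14.6783 m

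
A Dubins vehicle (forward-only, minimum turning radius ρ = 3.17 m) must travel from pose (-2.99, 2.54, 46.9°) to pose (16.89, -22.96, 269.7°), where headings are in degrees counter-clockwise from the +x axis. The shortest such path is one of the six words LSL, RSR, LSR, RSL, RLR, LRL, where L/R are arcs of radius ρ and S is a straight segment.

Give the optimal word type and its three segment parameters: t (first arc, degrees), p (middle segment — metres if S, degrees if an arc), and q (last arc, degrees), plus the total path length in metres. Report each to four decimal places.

Let ψ = atan2(Δy, Δx) = atan2(-25.50, 19.88) = -52.0597° be the start→goal bearing.
Normalize: d = |goal − start| / ρ = 32.333642/3.17 = 10.199887, α = (θ_start − ψ) mod 360° = 98.9597° = 1.727173 rad, β = (θ_goal − ψ) mod 360° = 321.7597° = 5.615767 rad.
Common terms: sin α = 0.987798, cos α = -0.155740, sin β = -0.618960, cos β = 0.785422, cos(α−β) = -0.733730, d² = 104.037696. Work in radians in the unit-radius frame; every candidate has L = ρ·(t + p + q).
LSL: p² = 2 + d² − 2cos(α−β) + 2d(sin α − sin β) = 140.282664; p = √p² = 11.844098; φ = atan2(cos β − cos α, d + sin α − sin β) = 0.079546 rad; t = (φ − α) mod 2π = 4.635558 rad, q = (β − φ) mod 2π = 5.536220 rad → L = 3.17·(4.635558 + 11.844098 + 5.536220) = 3.17·22.015877 = 69.790331 m
RSR: p² = 2 + d² − 2cos(α−β) + 2d(sin β − sin α) = 74.727646; p = √p² = 8.644515; φ = atan2(cos α − cos β, d − sin α + sin β) = -0.109090 rad; t = (α − φ) mod 2π = 1.836264 rad, q = (φ − β) mod 2π = 0.558328 rad → L = 3.17·(1.836264 + 8.644515 + 0.558328) = 3.17·11.039107 = 34.993970 m
LSR: p² = d² − 2 + 2cos(α−β) + 2d(sin α + sin β) = 108.094440; p = √p² = 10.396848; φ = atan2(−cos α − cos β, d + sin α + sin β) − atan2(−2, p) = 0.130535 rad; t = (φ − α) mod 2π = 4.686547 rad, q = (φ − β) mod 2π = 0.797954 rad → L = 3.17·(4.686547 + 10.396848 + 0.797954) = 3.17·15.881348 = 50.343874 m
RSL: p² = d² − 2 + 2cos(α−β) − 2d(sin α + sin β) = 93.046032; p = √p² = 9.646037; φ = atan2(cos α + cos β, d − sin α − sin β) − atan2(2, p) = -0.140479 rad; t = (α − φ) mod 2π = 1.867653 rad, q = (β − φ) mod 2π = 5.756246 rad → L = 3.17·(1.867653 + 9.646037 + 5.756246) = 3.17·17.269936 = 54.745697 m
RLR: c = (6 − d² + 2cos(α−β) + 2d(sin α − sin β))/8 = -8.340956, |c| > 1 → infeasible
LRL: c = (6 − d² + 2cos(α−β) − 2d(sin α − sin β))/8 = -16.535333, |c| > 1 → infeasible
Shortest: RSR with L = 34.993970 m ≈ 34.9940 m
Convert RSR to answer units (arcs ×180/π): t = 1.836264·180/π = 105.2101°, p = ρ·p = 3.17·8.644515 = 27.4031 m, q = 0.558328·180/π = 31.9899°, L = 34.9940 m.

RSR: t = 105.2101°, p = 27.4031 m, q = 31.9899°, L = 34.9940 m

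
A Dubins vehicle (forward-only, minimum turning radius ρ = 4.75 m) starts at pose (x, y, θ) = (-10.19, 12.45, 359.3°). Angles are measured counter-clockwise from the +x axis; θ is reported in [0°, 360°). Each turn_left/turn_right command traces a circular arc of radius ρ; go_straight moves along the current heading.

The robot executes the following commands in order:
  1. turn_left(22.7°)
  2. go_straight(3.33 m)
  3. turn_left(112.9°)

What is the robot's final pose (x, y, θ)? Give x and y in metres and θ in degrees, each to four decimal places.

(-3.6798, 21.8000, 134.9000°)

set_pose: (x, y, θ) = (-10.1900, 12.4500, 359.3000°), ρ = 4.75
turn_left(22.7°): centre at ρ to the left, rotate +22.7° → (-8.3526, 12.7955, 382.0000° ≡ 22.0000°)
go_straight(3.33): x += 3.33·cos θ, y += 3.33·sin θ → (-5.2651, 14.0430, 22.0000°)
turn_left(112.9°): centre at ρ to the left, rotate +112.9° → (-3.6798, 21.8000, 134.9000°)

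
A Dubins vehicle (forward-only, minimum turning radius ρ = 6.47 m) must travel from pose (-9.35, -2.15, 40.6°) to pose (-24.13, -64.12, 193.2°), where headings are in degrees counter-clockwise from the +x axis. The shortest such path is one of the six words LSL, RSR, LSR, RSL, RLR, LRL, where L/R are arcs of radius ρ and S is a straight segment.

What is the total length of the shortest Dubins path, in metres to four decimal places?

Let ψ = atan2(Δy, Δx) = atan2(-61.97, -14.78) = -103.4146° be the start→goal bearing.
Normalize: d = |goal − start| / ρ = 63.708157/6.47 = 9.846701, α = (θ_start − ψ) mod 360° = 144.0146° = 2.513529 rad, β = (θ_goal − ψ) mod 360° = 296.6146° = 5.176901 rad.
Common terms: sin α = 0.587579, cos α = -0.809167, sin β = -0.894040, cos β = 0.447987, cos(α−β) = -0.887815, d² = 96.957526. Work in radians in the unit-radius frame; every candidate has L = ρ·(t + p + q).
LSL: p² = 2 + d² − 2cos(α−β) + 2d(sin α − sin β) = 129.911289; p = √p² = 11.397863; φ = atan2(cos β − cos α, d + sin α − sin β) = 0.110522 rad; t = (φ − α) mod 2π = 3.880179 rad, q = (β − φ) mod 2π = 5.066379 rad → L = 6.47·(3.880179 + 11.397863 + 5.066379) = 6.47·20.344421 = 131.628405 m
RSR: p² = 2 + d² − 2cos(α−β) + 2d(sin β − sin α) = 71.555024; p = √p² = 8.459020; φ = atan2(cos α − cos β, d − sin α + sin β) = -0.149169 rad; t = (α − φ) mod 2π = 2.662698 rad, q = (φ − β) mod 2π = 0.957115 rad → L = 6.47·(2.662698 + 8.459020 + 0.957115) = 6.47·12.078833 = 78.150051 m
LSR: p² = d² − 2 + 2cos(α−β) + 2d(sin α + sin β) = 87.146637; p = √p² = 9.335236; φ = atan2(−cos α − cos β, d + sin α + sin β) − atan2(−2, p) = 0.248892 rad; t = (φ − α) mod 2π = 4.018549 rad, q = (φ − β) mod 2π = 1.355176 rad → L = 6.47·(4.018549 + 9.335236 + 1.355176) = 6.47·14.708962 = 95.166981 m
RSL: p² = d² − 2 + 2cos(α−β) − 2d(sin α + sin β) = 99.217153; p = √p² = 9.960781; φ = atan2(cos α + cos β, d − sin α − sin β) − atan2(2, p) = -0.233711 rad; t = (α − φ) mod 2π = 2.747239 rad, q = (β − φ) mod 2π = 5.410612 rad → L = 6.47·(2.747239 + 9.960781 + 5.410612) = 6.47·18.118632 = 117.227548 m
RLR: c = (6 − d² + 2cos(α−β) + 2d(sin α − sin β))/8 = -7.944378, |c| > 1 → infeasible
LRL: c = (6 − d² + 2cos(α−β) − 2d(sin α − sin β))/8 = -15.238911, |c| > 1 → infeasible
Shortest: RSR with L = 78.150051 m ≈ 78.1501 m

78.1501 m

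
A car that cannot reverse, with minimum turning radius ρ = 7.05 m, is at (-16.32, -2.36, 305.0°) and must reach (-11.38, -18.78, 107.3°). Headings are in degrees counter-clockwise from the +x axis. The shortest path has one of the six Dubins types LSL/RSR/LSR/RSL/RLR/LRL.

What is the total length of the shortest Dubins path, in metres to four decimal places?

44.8149 m

Let ψ = atan2(Δy, Δx) = atan2(-16.42, 4.94) = -73.2559° be the start→goal bearing.
Normalize: d = |goal − start| / ρ = 17.147011/7.05 = 2.432200, α = (θ_start − ψ) mod 360° = 18.2559° = 0.318626 rad, β = (θ_goal − ψ) mod 360° = 180.5559° = 3.151296 rad.
Common terms: sin α = 0.313262, cos α = 0.949667, sin β = -0.009703, cos β = -0.999953, cos(α−β) = -0.952661, d² = 5.915598. Work in radians in the unit-radius frame; every candidate has L = ρ·(t + p + q).
LSL: p² = 2 + d² − 2cos(α−β) + 2d(sin α − sin β) = 11.391954; p = √p² = 3.375197; φ = atan2(cos β − cos α, d + sin α − sin β) = -0.615824 rad; t = (φ − α) mod 2π = 5.348735 rad, q = (β − φ) mod 2π = 3.767120 rad → L = 7.05·(5.348735 + 3.375197 + 3.767120) = 7.05·12.491052 = 88.061913 m
RSR: p² = 2 + d² − 2cos(α−β) + 2d(sin β − sin α) = 8.249888; p = √p² = 2.872262; φ = atan2(cos α − cos β, d − sin α + sin β) = 0.746093 rad; t = (α − φ) mod 2π = 5.855719 rad, q = (φ − β) mod 2π = 3.877983 rad → L = 7.05·(5.855719 + 2.872262 + 3.877983) = 7.05·12.605963 = 88.872039 m
LSR: p² = d² − 2 + 2cos(α−β) + 2d(sin α + sin β) = 3.486909; p = √p² = 1.867327; φ = atan2(−cos α − cos β, d + sin α + sin β) − atan2(−2, p) = 0.838070 rad; t = (φ − α) mod 2π = 0.519444 rad, q = (φ − β) mod 2π = 3.969959 rad → L = 7.05·(0.519444 + 1.867327 + 3.969959) = 7.05·6.356730 = 44.814945 m
RSL: p² = d² − 2 + 2cos(α−β) − 2d(sin α + sin β) = 0.533640; p = √p² = 0.730507; φ = atan2(cos α + cos β, d − sin α − sin β) − atan2(2, p) = -1.244217 rad; t = (α − φ) mod 2π = 1.562844 rad, q = (β − φ) mod 2π = 4.395513 rad → L = 7.05·(1.562844 + 0.730507 + 4.395513) = 7.05·6.688863 = 47.156486 m
RLR: c = (6 − d² + 2cos(α−β) + 2d(sin α − sin β))/8 = -0.031236; p = 2π − arccos c = 4.681148 rad; φ = atan2(cos α − cos β, d − sin α + sin β) = 0.746093 rad; t = (α − φ + p/2) mod 2π = 1.913107 rad, q = (α − β − t + p) mod 2π = 6.218557 rad → L = 7.05·(1.913107 + 4.681148 + 6.218557) = 7.05·12.812812 = 90.330323 m
LRL: c = (6 − d² + 2cos(α−β) − 2d(sin α − sin β))/8 = -0.423994; p = 2π − arccos c = 4.274538 rad; φ = atan2(cos β − cos α, d + sin α − sin β) = -0.615824 rad; t = (φ − α + p/2) mod 2π = 1.202819 rad, q = (β − α − t + p) mod 2π = 5.904389 rad → L = 7.05·(1.202819 + 4.274538 + 5.904389) = 7.05·11.381745 = 80.241304 m
Shortest: LSR with L = 44.814945 m ≈ 44.8149 m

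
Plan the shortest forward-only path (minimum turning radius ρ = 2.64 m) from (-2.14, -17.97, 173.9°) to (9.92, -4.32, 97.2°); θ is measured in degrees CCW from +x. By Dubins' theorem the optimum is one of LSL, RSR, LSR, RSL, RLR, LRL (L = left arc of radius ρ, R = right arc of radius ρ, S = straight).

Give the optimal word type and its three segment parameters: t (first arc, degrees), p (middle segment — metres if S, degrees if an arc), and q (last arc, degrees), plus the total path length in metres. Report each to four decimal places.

Let ψ = atan2(Δy, Δx) = atan2(13.65, 12.06) = 48.5389° be the start→goal bearing.
Normalize: d = |goal − start| / ρ = 18.214448/2.64 = 6.899412, α = (θ_start − ψ) mod 360° = 125.3611° = 2.187964 rad, β = (θ_goal − ψ) mod 360° = 48.6611° = 0.849297 rad.
Common terms: sin α = 0.815521, cos α = -0.578728, sin β = 0.750816, cos β = 0.660511, cos(α−β) = 0.230050, d² = 47.601885. Work in radians in the unit-radius frame; every candidate has L = ρ·(t + p + q).
LSL: p² = 2 + d² − 2cos(α−β) + 2d(sin α − sin β) = 50.034631; p = √p² = 7.073516; φ = atan2(cos β − cos α, d + sin α − sin β) = 0.176103 rad; t = (φ − α) mod 2π = 4.271324 rad, q = (β − φ) mod 2π = 0.673194 rad → L = 2.64·(4.271324 + 7.073516 + 0.673194) = 2.64·12.018034 = 31.727610 m
RSR: p² = 2 + d² − 2cos(α−β) + 2d(sin β − sin α) = 48.248941; p = √p² = 6.946146; φ = atan2(cos α − cos β, d − sin α + sin β) = -0.179367 rad; t = (α − φ) mod 2π = 2.367331 rad, q = (φ − β) mod 2π = 5.254521 rad → L = 2.64·(2.367331 + 6.946146 + 5.254521) = 2.64·14.567999 = 38.459516 m
LSR: p² = d² − 2 + 2cos(α−β) + 2d(sin α + sin β) = 67.675591; p = √p² = 8.226518; φ = atan2(−cos α − cos β, d + sin α + sin β) − atan2(−2, p) = 0.228829 rad; t = (φ − α) mod 2π = 4.324050 rad, q = (φ − β) mod 2π = 5.662718 rad → L = 2.64·(4.324050 + 8.226518 + 5.662718) = 2.64·18.213285 = 48.083073 m
RSL: p² = d² − 2 + 2cos(α−β) − 2d(sin α + sin β) = 24.448379; p = √p² = 4.944530; φ = atan2(cos α + cos β, d − sin α − sin β) − atan2(2, p) = -0.369035 rad; t = (α − φ) mod 2π = 2.556999 rad, q = (β − φ) mod 2π = 1.218332 rad → L = 2.64·(2.556999 + 4.944530 + 1.218332) = 2.64·8.719861 = 23.020434 m
RLR: c = (6 − d² + 2cos(α−β) + 2d(sin α − sin β))/8 = -5.031118, |c| > 1 → infeasible
LRL: c = (6 − d² + 2cos(α−β) − 2d(sin α − sin β))/8 = -5.254329, |c| > 1 → infeasible
Shortest: RSL with L = 23.020434 m ≈ 23.0204 m
Convert RSL to answer units (arcs ×180/π): t = 2.556999·180/π = 146.5053°, p = ρ·p = 2.64·4.944530 = 13.0536 m, q = 1.218332·180/π = 69.8053°, L = 23.0204 m.

RSL: t = 146.5053°, p = 13.0536 m, q = 69.8053°, L = 23.0204 m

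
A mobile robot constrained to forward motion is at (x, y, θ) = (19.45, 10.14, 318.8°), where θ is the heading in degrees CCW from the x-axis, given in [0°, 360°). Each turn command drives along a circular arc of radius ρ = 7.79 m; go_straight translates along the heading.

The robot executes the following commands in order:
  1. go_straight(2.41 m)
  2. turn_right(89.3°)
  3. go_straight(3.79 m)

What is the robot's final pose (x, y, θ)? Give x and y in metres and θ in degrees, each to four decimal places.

set_pose: (x, y, θ) = (19.4500, 10.1400, 318.8000°), ρ = 7.79
go_straight(2.41): x += 2.41·cos θ, y += 2.41·sin θ → (21.2633, 8.5526, 318.8000°)
turn_right(89.3°): centre at ρ to the right, rotate −89.3° → (22.0557, -2.3680, 229.5000°)
go_straight(3.79): x += 3.79·cos θ, y += 3.79·sin θ → (19.5943, -5.2499, 229.5000°)

(19.5943, -5.2499, 229.5000°)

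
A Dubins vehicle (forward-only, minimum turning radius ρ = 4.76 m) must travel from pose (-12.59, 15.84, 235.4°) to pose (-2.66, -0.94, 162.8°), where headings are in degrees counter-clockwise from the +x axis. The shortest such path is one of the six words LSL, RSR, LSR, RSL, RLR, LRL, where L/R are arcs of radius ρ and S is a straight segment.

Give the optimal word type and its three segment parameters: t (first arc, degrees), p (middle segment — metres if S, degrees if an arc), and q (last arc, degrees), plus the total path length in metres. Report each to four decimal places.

Let ψ = atan2(Δy, Δx) = atan2(-16.78, 9.93) = -59.3840° be the start→goal bearing.
Normalize: d = |goal − start| / ρ = 19.498033/4.76 = 4.096225, α = (θ_start − ψ) mod 360° = 294.7840° = 5.144951 rad, β = (θ_goal − ψ) mod 360° = 222.1840° = 3.877842 rad.
Common terms: sin α = -0.907895, cos α = 0.419198, sin β = -0.671513, cos β = -0.740992, cos(α−β) = 0.299041, d² = 16.779063. Work in radians in the unit-radius frame; every candidate has L = ρ·(t + p + q).
LSL: p² = 2 + d² − 2cos(α−β) + 2d(sin α − sin β) = 16.244439; p = √p² = 4.030439; φ = atan2(cos β − cos α, d + sin α − sin β) = -0.291989 rad; t = (φ − α) mod 2π = 0.846246 rad, q = (β − φ) mod 2π = 4.169830 rad → L = 4.76·(0.846246 + 4.030439 + 4.169830) = 4.76·9.046515 = 43.061413 m
RSR: p² = 2 + d² − 2cos(α−β) + 2d(sin β − sin α) = 20.117524; p = √p² = 4.485256; φ = atan2(cos α − cos β, d − sin α + sin β) = 0.261643 rad; t = (α − φ) mod 2π = 4.883308 rad, q = (φ − β) mod 2π = 2.666986 rad → L = 4.76·(4.883308 + 4.485256 + 2.666986) = 4.76·12.035551 = 57.289221 m
LSR: p² = d² − 2 + 2cos(α−β) + 2d(sin α + sin β) = 2.437921; p = √p² = 1.561384; φ = atan2(−cos α − cos β, d + sin α + sin β) − atan2(−2, p) = 1.035107 rad; t = (φ − α) mod 2π = 2.173342 rad, q = (φ − β) mod 2π = 3.440451 rad → L = 4.76·(2.173342 + 1.561384 + 3.440451) = 4.76·7.175177 = 34.153843 m
RSL: p² = d² − 2 + 2cos(α−β) − 2d(sin α + sin β) = 28.316368; p = √p² = 5.321313; φ = atan2(cos α + cos β, d − sin α − sin β) − atan2(2, p) = -0.416150 rad; t = (α − φ) mod 2π = 5.561101 rad, q = (β − φ) mod 2π = 4.293992 rad → L = 4.76·(5.561101 + 5.321313 + 4.293992) = 4.76·15.176406 = 72.239690 m
RLR: c = (6 − d² + 2cos(α−β) + 2d(sin α − sin β))/8 = -1.514691, |c| > 1 → infeasible
LRL: c = (6 − d² + 2cos(α−β) − 2d(sin α − sin β))/8 = -1.030555, |c| > 1 → infeasible
Shortest: LSR with L = 34.153843 m ≈ 34.1538 m
Convert LSR to answer units (arcs ×180/π): t = 2.173342·180/π = 124.5233°, p = ρ·p = 4.76·1.561384 = 7.4322 m, q = 3.440451·180/π = 197.1233°, L = 34.1538 m.

LSR: t = 124.5233°, p = 7.4322 m, q = 197.1233°, L = 34.1538 m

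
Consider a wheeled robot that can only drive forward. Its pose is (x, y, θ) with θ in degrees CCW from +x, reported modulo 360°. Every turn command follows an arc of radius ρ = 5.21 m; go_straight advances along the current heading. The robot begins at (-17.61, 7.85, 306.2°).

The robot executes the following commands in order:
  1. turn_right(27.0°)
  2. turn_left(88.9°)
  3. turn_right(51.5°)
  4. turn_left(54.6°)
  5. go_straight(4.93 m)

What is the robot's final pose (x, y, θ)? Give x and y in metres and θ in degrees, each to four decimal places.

(2.9474, -0.4594, 11.2000°)

set_pose: (x, y, θ) = (-17.6100, 7.8500, 306.2000°), ρ = 5.21
turn_right(27.0°): centre at ρ to the right, rotate −27.0° → (-16.6713, 5.6059, 279.2000°)
turn_left(88.9°): centre at ρ to the left, rotate +88.9° → (-10.7942, 1.2809, 368.1000° ≡ 8.1000°)
turn_right(51.5°): centre at ρ to the right, rotate −51.5° → (-6.4804, -0.0917, -43.4000° ≡ 316.6000°)
turn_left(54.6°): centre at ρ to the left, rotate +54.6° → (-1.8887, -1.4170, 371.2000° ≡ 11.2000°)
go_straight(4.93): x += 4.93·cos θ, y += 4.93·sin θ → (2.9474, -0.4594, 11.2000°)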